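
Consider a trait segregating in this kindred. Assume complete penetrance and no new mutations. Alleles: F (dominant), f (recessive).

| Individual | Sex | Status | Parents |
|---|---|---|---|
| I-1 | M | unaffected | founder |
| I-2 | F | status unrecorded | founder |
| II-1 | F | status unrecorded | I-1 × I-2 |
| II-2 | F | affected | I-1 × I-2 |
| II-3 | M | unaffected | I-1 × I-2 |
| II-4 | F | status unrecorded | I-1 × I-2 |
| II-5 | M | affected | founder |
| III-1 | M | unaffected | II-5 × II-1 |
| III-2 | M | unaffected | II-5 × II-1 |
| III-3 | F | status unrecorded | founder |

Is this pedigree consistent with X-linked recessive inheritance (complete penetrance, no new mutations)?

Under X-linked recessive, II-2 (affected, female) cannot arise from I-1 (unaffected) × I-2 (unrecorded).

No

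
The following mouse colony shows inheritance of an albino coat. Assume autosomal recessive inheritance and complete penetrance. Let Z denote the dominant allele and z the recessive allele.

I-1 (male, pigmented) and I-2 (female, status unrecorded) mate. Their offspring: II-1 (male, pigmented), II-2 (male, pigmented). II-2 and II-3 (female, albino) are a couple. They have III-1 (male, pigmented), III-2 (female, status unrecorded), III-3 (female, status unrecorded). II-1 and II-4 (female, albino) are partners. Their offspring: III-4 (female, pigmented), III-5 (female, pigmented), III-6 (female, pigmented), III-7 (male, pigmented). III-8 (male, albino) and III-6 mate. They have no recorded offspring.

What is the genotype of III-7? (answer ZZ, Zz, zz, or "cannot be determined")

From phenotype alone, III-7 is ZZ or Zz.
III-7 is pigmented so carries Z and received z from II-4 (zz), so III-7 is Zz.

Zz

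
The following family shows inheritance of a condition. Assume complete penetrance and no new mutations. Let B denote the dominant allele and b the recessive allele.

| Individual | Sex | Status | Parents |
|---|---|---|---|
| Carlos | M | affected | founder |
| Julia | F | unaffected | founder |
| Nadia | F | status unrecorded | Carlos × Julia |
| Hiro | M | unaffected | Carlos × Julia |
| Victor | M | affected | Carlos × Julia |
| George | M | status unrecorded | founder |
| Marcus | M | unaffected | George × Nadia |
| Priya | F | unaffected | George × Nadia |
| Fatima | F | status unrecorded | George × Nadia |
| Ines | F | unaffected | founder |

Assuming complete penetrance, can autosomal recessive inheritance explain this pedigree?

Yes

A consistent assignment under autosomal recessive exists: Carlos bb, Julia Bb, Nadia Bb, Hiro Bb, Victor bb, George BB, Marcus BB, Priya BB, Fatima BB, Ines BB.
In this assignment every recorded phenotype matches its genotype and every non-founder's genotype is obtainable from its parents' genotypes, so the pedigree is consistent.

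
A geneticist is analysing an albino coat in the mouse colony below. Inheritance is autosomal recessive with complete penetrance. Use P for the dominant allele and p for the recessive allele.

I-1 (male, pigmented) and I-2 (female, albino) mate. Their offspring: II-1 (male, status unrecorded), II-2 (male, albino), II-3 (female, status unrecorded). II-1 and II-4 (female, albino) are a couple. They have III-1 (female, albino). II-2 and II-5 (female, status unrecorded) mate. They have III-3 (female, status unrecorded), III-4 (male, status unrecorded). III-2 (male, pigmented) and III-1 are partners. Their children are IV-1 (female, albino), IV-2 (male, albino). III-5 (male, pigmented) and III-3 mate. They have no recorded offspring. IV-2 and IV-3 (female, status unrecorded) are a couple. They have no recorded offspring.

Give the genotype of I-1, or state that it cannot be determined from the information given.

From phenotype alone, I-1 is PP or Pp.
I-1 is pigmented so carries P and passed p to II-2 (pp), so I-1 is Pp.

Pp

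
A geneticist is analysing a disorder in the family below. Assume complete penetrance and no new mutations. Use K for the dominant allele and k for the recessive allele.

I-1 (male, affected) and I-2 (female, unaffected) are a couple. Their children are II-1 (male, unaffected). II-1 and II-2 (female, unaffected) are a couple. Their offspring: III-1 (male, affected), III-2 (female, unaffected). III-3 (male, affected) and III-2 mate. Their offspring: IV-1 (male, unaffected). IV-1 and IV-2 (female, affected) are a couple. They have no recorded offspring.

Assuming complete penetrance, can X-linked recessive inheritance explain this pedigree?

A consistent assignment under X-linked recessive exists: I-1 X^k Y, I-2 X^K X^K, II-1 X^K Y, II-2 X^K X^k, III-1 X^k Y, III-2 X^K X^K, III-3 X^k Y, IV-1 X^K Y, IV-2 X^k X^k.
In this assignment every recorded phenotype matches its genotype and every non-founder's genotype is obtainable from its parents' genotypes, so the pedigree is consistent.

Yes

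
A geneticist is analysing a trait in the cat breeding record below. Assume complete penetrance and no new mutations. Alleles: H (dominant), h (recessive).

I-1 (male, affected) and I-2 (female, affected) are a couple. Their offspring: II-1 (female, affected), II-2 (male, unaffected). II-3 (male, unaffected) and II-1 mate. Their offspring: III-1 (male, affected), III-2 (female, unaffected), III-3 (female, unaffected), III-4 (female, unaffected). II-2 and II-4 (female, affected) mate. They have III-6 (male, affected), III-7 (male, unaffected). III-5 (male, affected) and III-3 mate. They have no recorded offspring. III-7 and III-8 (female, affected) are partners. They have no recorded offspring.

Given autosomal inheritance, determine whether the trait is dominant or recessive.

dominant

I-1 and I-2 are both affected yet have an unaffected child II-2. Under a recessive model two affected parents are homozygous and every child would be affected, so the trait cannot be recessive.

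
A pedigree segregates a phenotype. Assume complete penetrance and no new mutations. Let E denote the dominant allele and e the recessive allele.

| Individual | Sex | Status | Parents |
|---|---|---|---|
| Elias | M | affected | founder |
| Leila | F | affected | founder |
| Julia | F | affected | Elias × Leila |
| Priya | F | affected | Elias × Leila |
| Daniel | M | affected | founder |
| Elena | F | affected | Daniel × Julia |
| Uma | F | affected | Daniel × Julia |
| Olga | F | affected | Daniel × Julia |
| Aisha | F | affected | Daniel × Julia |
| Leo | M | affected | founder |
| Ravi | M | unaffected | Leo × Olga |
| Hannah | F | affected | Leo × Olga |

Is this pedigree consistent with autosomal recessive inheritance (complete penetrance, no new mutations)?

No

Under autosomal recessive, Ravi (unaffected, male) cannot arise from Leo (affected) × Olga (affected).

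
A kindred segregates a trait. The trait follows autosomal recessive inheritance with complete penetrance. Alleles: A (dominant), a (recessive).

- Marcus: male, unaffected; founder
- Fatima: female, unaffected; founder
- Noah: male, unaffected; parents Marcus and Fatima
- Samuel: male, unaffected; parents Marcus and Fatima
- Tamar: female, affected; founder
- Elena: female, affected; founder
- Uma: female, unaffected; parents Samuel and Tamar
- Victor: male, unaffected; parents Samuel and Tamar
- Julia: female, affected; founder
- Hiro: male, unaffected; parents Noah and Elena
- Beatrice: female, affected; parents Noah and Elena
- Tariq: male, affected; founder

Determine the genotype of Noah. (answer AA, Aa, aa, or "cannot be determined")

From phenotype alone, Noah is AA or Aa.
Noah is unaffected so carries A and passed a to Beatrice (aa), so Noah is Aa.

Aa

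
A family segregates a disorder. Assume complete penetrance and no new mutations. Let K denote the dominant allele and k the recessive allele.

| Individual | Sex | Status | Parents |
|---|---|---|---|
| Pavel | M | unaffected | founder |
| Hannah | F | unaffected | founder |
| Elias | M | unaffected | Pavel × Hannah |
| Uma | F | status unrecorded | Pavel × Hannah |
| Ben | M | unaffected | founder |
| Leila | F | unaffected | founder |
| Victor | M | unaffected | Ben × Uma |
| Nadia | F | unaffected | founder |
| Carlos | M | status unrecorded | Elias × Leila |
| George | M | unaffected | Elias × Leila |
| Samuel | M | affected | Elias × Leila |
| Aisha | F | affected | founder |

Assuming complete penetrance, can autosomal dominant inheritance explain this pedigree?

No

Under autosomal dominant, Samuel (affected, male) cannot arise from Elias (unaffected) × Leila (unaffected).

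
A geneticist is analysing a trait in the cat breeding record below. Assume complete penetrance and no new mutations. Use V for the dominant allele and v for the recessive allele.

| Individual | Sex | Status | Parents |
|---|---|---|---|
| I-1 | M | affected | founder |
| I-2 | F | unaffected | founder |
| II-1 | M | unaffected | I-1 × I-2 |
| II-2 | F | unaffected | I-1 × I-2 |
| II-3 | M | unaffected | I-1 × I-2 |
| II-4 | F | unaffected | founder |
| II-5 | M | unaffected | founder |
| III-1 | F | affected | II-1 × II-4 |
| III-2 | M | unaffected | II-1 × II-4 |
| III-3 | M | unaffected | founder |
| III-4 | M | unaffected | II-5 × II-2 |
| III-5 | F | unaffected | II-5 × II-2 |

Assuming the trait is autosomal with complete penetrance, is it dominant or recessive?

recessive

II-1 and II-4 are both unaffected yet have an affected child III-1. Under dominance, an affected child requires at least one affected parent, so the trait cannot be dominant.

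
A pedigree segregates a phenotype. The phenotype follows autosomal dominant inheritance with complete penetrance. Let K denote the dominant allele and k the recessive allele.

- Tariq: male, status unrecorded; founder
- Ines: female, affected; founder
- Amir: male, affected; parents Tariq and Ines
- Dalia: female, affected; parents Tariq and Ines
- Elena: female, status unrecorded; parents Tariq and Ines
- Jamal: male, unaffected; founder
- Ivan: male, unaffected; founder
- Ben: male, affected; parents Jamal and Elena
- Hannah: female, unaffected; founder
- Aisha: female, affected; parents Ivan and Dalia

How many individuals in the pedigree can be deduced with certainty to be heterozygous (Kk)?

2

Obligate heterozygotes: Ben is affected so carries K and received k from Jamal (kk), so Ben is Kk; Aisha is affected so carries K and received k from Ivan (kk), so Aisha is Kk.
Every other individual is either homozygous by phenotype or has at least one consistent homozygous assignment, so the count is 2.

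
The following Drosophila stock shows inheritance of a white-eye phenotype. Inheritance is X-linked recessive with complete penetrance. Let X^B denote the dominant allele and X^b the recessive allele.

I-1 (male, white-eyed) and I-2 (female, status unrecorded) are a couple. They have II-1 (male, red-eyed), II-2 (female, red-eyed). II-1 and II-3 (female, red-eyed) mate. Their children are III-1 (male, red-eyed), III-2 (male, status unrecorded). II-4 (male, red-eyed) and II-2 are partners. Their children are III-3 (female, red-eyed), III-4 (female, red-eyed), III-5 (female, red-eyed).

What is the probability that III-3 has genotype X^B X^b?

1/2

II-4 is red-eyed, so II-4 is X^B Y.
II-2 is red-eyed so carries B and received b from I-1 (X^b Y), so II-2 is X^B X^b.
Their cross gives offspring ratios 1/2 X^B X^B : 1/2 X^B X^b. Conditioning on III-3 being red-eyed, P(X^B X^b) = 1/2 / 1 = 1/2.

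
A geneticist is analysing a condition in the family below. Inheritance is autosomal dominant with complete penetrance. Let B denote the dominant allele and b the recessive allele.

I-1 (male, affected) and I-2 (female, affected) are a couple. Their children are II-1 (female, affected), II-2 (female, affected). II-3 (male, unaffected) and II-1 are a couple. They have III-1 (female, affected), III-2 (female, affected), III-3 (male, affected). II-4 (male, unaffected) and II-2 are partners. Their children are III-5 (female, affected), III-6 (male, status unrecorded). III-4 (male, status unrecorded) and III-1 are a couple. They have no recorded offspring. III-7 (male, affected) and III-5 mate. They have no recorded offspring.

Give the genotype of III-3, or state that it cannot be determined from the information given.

From phenotype alone, III-3 is BB or Bb.
III-3 is affected so carries B and received b from II-3 (bb), so III-3 is Bb.

Bb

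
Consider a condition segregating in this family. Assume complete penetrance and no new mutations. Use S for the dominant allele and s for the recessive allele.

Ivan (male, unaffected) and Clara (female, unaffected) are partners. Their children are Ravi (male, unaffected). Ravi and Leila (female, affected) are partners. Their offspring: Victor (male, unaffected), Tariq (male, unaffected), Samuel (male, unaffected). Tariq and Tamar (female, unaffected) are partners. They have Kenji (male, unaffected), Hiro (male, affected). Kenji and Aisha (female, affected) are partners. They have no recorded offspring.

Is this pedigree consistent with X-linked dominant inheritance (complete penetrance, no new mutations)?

No

Under X-linked dominant, Hiro (affected, male) cannot arise from Tariq (unaffected) × Tamar (unaffected).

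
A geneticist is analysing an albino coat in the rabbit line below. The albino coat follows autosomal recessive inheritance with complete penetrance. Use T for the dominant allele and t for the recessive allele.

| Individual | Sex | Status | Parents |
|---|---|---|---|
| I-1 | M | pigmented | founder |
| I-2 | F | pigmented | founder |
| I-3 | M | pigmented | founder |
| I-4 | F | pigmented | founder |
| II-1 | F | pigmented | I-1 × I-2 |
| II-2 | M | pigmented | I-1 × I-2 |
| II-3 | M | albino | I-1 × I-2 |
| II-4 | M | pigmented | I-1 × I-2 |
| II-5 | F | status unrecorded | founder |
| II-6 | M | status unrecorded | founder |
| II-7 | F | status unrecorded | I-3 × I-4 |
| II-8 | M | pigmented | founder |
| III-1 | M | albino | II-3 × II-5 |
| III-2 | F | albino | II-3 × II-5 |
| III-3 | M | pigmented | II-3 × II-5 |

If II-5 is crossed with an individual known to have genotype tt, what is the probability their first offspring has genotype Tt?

1/2

II-5 passed T to III-3 (Tt, whose t came from II-3) and passed t to III-1 (tt), so II-5 is Tt.
The cross gives 1/2 Tt : 1/2 tt, so P(offspring has genotype Tt) = 1/2.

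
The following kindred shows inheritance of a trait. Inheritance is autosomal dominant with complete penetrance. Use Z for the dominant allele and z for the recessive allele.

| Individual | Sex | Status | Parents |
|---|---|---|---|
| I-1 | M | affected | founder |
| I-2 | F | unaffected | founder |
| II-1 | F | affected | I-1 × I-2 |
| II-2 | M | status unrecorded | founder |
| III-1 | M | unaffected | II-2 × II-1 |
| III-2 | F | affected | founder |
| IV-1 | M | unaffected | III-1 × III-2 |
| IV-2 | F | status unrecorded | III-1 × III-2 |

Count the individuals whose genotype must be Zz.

Obligate heterozygotes: II-1 is affected so carries Z and received z from I-2 (zz), so II-1 is Zz; III-2 is affected so carries Z and passed z to IV-1 (zz), so III-2 is Zz.
Every other individual is either homozygous by phenotype or has at least one consistent homozygous assignment, so the count is 2.

2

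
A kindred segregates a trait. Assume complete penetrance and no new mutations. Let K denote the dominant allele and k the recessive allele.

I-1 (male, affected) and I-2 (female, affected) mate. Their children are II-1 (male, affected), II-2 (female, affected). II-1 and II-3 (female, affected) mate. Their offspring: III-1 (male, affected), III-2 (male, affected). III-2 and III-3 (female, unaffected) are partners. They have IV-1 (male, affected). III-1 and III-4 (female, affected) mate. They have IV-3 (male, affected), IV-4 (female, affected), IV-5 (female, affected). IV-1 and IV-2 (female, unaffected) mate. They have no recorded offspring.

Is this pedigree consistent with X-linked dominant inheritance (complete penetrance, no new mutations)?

Under X-linked dominant, IV-1 (affected, male) cannot arise from III-2 (affected) × III-3 (unaffected).

No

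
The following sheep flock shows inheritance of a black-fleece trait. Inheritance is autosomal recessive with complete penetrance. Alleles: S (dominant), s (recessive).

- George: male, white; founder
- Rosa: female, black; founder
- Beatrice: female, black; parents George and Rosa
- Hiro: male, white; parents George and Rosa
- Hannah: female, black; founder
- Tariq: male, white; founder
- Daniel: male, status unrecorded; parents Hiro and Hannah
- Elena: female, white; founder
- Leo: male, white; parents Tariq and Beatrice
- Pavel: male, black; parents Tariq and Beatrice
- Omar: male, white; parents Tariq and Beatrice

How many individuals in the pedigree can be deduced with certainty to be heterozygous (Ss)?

5

Obligate heterozygotes: George is white so carries S and passed s to Beatrice (ss), so George is Ss; Hiro is white so carries S and received s from Rosa (ss), so Hiro is Ss; Tariq is white so carries S and passed s to Pavel (ss), so Tariq is Ss; Leo is white so carries S and received s from Beatrice (ss), so Leo is Ss; Omar is white so carries S and received s from Beatrice (ss), so Omar is Ss.
Every other individual is either homozygous by phenotype or has at least one consistent homozygous assignment, so the count is 5.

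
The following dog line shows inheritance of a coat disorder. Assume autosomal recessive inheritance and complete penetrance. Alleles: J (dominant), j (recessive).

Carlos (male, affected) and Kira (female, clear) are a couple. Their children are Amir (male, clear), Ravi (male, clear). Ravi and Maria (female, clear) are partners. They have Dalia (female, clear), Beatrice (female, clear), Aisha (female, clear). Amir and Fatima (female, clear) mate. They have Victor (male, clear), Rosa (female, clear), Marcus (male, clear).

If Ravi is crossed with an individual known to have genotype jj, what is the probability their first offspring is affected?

1/2

Ravi is clear so carries J and received j from Carlos (jj), so Ravi is Jj.
The cross gives 1/2 Jj : 1/2 jj, so P(offspring is affected) = 1/2.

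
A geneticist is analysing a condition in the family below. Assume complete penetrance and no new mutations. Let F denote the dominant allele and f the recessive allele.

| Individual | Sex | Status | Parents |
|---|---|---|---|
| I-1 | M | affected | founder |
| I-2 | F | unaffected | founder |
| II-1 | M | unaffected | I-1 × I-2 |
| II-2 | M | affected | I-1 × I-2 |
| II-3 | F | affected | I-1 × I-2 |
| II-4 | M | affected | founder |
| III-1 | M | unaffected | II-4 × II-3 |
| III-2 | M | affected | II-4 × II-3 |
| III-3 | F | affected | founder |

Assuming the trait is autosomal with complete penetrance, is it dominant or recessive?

II-4 and II-3 are both affected yet have an unaffected child III-1. Under a recessive model two affected parents are homozygous and every child would be affected, so the trait cannot be recessive.

dominant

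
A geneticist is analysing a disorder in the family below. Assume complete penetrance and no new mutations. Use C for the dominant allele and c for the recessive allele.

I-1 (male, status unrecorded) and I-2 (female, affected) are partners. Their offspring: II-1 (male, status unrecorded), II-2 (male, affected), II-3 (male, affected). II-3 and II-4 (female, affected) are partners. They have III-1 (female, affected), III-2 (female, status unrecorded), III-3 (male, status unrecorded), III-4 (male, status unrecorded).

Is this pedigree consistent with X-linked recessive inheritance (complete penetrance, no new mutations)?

A consistent assignment under X-linked recessive exists: I-1 X^C Y, I-2 X^c X^c, II-1 X^c Y, II-2 X^c Y, II-3 X^c Y, II-4 X^c X^c, III-1 X^c X^c, III-2 X^c X^c, III-3 X^c Y, III-4 X^c Y.
In this assignment every recorded phenotype matches its genotype and every non-founder's genotype is obtainable from its parents' genotypes, so the pedigree is consistent.

Yes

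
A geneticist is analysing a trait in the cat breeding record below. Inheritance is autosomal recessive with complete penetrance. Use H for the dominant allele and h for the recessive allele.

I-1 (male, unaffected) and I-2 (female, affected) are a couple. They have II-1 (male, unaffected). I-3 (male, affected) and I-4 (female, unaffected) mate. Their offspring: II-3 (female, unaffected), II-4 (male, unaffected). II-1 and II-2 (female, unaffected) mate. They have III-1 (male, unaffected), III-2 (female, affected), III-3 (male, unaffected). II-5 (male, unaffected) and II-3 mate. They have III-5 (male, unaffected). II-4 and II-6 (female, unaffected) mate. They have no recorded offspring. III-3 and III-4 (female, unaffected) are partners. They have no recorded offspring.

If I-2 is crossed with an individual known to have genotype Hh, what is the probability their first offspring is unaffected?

1/2

I-2 is affected, so I-2 is hh.
The cross gives 1/2 Hh : 1/2 hh, so P(offspring is unaffected) = 1/2.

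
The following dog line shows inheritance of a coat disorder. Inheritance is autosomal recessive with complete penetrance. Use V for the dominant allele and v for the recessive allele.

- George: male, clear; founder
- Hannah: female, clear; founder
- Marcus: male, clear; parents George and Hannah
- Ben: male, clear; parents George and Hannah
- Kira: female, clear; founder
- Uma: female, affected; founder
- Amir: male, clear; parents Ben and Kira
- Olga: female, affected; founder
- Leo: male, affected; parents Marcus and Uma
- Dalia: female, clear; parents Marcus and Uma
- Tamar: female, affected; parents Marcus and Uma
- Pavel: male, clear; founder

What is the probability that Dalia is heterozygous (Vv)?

1

Dalia is clear so carries V and received v from Uma (vv), so Dalia is Vv, giving P(Vv) = 1.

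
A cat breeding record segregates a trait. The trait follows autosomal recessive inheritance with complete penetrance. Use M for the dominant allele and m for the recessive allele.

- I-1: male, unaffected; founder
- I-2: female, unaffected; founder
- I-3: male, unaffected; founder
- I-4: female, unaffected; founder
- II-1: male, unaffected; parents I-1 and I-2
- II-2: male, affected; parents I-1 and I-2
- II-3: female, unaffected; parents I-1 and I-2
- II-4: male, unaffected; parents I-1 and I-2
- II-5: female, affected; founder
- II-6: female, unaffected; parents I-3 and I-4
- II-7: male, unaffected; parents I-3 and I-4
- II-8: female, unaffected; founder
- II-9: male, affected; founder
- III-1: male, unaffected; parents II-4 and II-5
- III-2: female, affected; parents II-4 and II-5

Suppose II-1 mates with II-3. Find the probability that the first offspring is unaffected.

I-1 is unaffected so carries M and passed m to II-2 (mm), so I-1 is Mm.
I-2 is unaffected so carries M and passed m to II-2 (mm), so I-2 is Mm.
II-1 is an unaffected offspring of I-1 (Mm) × I-2 (Mm), whose cross gives 1/4 MM : 1/2 Mm : 1/4 mm; conditioning on being unaffected, II-1 is MM with probability 1/3, Mm with probability 2/3.
II-3 is an unaffected offspring of I-1 (Mm) × I-2 (Mm), whose cross gives 1/4 MM : 1/2 Mm : 1/4 mm; conditioning on being unaffected, II-3 is MM with probability 1/3, Mm with probability 2/3.
Summing over parental genotype combinations, P(offspring is unaffected) = 1/9·1 + 2/9·1 + 2/9·1 + 4/9·3/4 = 8/9.

8/9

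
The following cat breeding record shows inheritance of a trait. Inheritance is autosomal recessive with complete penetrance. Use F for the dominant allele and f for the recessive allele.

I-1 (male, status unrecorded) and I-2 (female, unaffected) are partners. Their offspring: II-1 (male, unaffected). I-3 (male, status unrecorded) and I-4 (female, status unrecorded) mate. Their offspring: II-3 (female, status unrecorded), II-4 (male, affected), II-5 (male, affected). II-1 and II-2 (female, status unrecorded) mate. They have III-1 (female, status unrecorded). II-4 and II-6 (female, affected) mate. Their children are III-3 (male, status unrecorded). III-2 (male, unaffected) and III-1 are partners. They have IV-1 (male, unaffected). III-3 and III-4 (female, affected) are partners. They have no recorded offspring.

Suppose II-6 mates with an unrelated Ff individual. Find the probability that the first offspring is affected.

1/2

II-6 is affected, so II-6 is ff.
The cross gives 1/2 Ff : 1/2 ff, so P(offspring is affected) = 1/2.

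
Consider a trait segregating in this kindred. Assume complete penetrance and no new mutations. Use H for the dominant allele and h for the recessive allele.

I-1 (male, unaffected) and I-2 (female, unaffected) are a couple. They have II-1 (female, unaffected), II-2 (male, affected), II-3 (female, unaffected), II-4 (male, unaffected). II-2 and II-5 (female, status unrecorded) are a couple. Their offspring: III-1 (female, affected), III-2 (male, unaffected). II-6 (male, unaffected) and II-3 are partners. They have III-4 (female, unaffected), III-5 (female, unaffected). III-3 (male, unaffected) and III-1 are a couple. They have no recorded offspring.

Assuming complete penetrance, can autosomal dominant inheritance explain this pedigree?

No

Under autosomal dominant, II-2 (affected, male) cannot arise from I-1 (unaffected) × I-2 (unaffected).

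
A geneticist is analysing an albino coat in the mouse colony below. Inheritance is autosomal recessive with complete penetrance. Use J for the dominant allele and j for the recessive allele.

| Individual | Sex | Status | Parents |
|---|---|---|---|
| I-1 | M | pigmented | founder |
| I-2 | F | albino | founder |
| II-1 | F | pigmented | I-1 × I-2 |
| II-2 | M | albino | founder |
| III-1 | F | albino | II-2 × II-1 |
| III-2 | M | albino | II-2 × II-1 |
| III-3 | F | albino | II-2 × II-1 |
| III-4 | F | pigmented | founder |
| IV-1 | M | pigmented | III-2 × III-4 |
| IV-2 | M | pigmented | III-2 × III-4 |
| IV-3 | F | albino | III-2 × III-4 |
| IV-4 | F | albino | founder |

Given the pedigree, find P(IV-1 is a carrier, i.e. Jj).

IV-1 is pigmented so carries J and received j from III-2 (jj), so IV-1 is Jj, giving P(Jj) = 1.

1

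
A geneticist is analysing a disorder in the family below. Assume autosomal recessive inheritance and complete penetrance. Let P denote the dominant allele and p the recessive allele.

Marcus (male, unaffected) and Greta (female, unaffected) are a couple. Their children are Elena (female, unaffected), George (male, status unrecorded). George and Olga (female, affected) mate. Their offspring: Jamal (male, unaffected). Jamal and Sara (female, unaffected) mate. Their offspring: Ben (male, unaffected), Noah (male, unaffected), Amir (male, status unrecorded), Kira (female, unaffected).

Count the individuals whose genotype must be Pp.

1

Obligate heterozygotes: Jamal is unaffected so carries P and received p from Olga (pp), so Jamal is Pp.
Every other individual is either homozygous by phenotype or has at least one consistent homozygous assignment, so the count is 1.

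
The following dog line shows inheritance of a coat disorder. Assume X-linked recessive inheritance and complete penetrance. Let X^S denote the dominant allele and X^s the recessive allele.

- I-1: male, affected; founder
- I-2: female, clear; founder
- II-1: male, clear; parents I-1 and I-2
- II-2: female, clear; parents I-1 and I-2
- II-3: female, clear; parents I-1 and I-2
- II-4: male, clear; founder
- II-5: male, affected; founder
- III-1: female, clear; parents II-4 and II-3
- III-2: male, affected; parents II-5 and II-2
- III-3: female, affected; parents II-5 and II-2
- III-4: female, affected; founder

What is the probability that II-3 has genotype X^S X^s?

1

II-3 is clear so carries S and received s from I-1 (X^s Y), so II-3 is X^S X^s, giving P(X^S X^s) = 1.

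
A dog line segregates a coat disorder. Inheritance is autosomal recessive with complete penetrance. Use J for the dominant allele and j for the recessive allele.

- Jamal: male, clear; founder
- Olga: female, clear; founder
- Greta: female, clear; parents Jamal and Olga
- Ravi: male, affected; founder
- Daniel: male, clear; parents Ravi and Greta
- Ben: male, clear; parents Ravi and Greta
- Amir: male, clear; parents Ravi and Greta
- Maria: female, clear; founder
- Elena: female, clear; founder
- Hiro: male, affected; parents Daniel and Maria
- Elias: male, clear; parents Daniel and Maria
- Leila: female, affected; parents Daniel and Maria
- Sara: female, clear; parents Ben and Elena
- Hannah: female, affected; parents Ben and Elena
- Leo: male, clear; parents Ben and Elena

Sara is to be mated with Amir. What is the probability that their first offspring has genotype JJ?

Ben is clear so carries J and received j from Ravi (jj), so Ben is Jj.
Elena is clear so carries J and passed j to Hannah (jj), so Elena is Jj.
Sara is a clear offspring of Ben (Jj) × Elena (Jj), whose cross gives 1/4 JJ : 1/2 Jj : 1/4 jj; conditioning on being clear, Sara is JJ with probability 1/3, Jj with probability 2/3.
Amir is clear so carries J and received j from Ravi (jj), so Amir is Jj.
Summing over parental genotype combinations, P(offspring has genotype JJ) = 1/3·1/2 + 2/3·1/4 = 1/3.

1/3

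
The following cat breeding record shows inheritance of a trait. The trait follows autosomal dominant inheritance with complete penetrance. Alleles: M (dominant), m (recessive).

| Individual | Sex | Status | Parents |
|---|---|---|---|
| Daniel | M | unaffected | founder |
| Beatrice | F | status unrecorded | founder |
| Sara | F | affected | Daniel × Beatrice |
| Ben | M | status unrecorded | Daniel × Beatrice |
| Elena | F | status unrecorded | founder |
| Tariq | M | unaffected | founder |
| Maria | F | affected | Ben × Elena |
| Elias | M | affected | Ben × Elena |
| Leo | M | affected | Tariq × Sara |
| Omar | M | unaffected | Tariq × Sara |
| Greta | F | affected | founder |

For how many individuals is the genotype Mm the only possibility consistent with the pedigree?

2

Obligate heterozygotes: Sara is affected so carries M and received m from Daniel (mm), so Sara is Mm; Leo is affected so carries M and received m from Tariq (mm), so Leo is Mm.
Every other individual is either homozygous by phenotype or has at least one consistent homozygous assignment, so the count is 2.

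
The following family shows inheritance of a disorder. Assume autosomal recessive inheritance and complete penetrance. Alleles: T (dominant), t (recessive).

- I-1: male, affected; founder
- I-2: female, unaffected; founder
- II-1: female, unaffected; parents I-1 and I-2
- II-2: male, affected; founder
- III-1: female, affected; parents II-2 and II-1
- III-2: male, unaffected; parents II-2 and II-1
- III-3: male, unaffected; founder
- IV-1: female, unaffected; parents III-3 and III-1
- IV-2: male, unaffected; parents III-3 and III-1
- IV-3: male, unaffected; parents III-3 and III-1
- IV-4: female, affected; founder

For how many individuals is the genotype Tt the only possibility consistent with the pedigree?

5

Obligate heterozygotes: II-1 is unaffected so carries T and received t from I-1 (tt), so II-1 is Tt; III-2 is unaffected so carries T and received t from II-2 (tt), so III-2 is Tt; IV-1 is unaffected so carries T and received t from III-1 (tt), so IV-1 is Tt; IV-2 is unaffected so carries T and received t from III-1 (tt), so IV-2 is Tt; IV-3 is unaffected so carries T and received t from III-1 (tt), so IV-3 is Tt.
Every other individual is either homozygous by phenotype or has at least one consistent homozygous assignment, so the count is 5.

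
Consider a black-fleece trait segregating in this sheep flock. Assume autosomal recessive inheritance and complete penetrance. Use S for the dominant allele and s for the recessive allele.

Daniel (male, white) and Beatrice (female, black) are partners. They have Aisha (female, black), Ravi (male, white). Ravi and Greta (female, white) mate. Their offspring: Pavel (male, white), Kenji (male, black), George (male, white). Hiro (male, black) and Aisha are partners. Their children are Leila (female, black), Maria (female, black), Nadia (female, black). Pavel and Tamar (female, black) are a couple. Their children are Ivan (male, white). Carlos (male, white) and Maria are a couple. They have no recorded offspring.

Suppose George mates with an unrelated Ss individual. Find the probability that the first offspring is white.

5/6

Ravi is white so carries S and received s from Beatrice (ss), so Ravi is Ss.
Greta is white so carries S and passed s to Kenji (ss), so Greta is Ss.
George is a white offspring of Ravi (Ss) × Greta (Ss), whose cross gives 1/4 SS : 1/2 Ss : 1/4 ss; conditioning on being white, George is SS with probability 1/3, Ss with probability 2/3.
Summing over parental genotype combinations, P(offspring is white) = 1/3·1 + 2/3·3/4 = 5/6.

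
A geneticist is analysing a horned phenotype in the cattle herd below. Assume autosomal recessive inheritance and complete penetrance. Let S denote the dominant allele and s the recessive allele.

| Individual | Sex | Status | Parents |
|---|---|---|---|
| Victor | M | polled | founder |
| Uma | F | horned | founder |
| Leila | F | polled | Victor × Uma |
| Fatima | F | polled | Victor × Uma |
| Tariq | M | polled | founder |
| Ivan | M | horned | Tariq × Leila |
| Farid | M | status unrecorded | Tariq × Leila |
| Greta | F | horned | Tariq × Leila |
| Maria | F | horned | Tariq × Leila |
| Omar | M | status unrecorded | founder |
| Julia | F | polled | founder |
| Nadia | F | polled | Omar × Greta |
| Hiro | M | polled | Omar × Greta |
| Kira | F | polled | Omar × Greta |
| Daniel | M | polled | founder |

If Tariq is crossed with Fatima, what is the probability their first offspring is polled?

3/4

Tariq is polled so carries S and passed s to Ivan (ss), so Tariq is Ss.
Fatima is polled so carries S and received s from Uma (ss), so Fatima is Ss.
The cross gives 1/4 SS : 1/2 Ss : 1/4 ss, so P(offspring is polled) = 3/4.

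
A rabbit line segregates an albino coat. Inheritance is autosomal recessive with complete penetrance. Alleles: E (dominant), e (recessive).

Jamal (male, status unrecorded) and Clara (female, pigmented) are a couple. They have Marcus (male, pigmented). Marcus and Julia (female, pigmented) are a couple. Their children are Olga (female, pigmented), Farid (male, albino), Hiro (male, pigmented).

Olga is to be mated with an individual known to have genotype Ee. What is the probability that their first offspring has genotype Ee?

1/2

Marcus is pigmented so carries E and passed e to Farid (ee), so Marcus is Ee.
Julia is pigmented so carries E and passed e to Farid (ee), so Julia is Ee.
Olga is a pigmented offspring of Marcus (Ee) × Julia (Ee), whose cross gives 1/4 EE : 1/2 Ee : 1/4 ee; conditioning on being pigmented, Olga is EE with probability 1/3, Ee with probability 2/3.
Summing over parental genotype combinations, P(offspring has genotype Ee) = 1/3·1/2 + 2/3·1/2 = 1/2.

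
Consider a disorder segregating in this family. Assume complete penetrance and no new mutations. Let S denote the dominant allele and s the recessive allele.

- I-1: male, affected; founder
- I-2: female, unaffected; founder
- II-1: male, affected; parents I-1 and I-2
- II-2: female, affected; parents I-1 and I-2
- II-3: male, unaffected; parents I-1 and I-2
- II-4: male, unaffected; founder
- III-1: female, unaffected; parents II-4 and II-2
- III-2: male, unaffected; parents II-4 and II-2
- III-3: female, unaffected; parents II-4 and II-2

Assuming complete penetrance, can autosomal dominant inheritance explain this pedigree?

A consistent assignment under autosomal dominant exists: I-1 Ss, I-2 ss, II-1 Ss, II-2 Ss, II-3 ss, II-4 ss, III-1 ss, III-2 ss, III-3 ss.
In this assignment every recorded phenotype matches its genotype and every non-founder's genotype is obtainable from its parents' genotypes, so the pedigree is consistent.

Yes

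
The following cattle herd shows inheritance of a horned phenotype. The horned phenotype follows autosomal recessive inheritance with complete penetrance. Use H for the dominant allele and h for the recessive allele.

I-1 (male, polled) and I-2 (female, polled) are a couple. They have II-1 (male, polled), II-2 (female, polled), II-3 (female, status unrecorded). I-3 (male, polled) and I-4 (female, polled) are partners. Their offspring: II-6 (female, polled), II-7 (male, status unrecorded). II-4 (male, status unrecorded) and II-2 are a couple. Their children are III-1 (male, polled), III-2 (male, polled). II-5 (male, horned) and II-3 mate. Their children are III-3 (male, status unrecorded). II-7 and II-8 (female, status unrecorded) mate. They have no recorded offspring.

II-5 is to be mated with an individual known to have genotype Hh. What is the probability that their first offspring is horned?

1/2

II-5 is horned, so II-5 is hh.
The cross gives 1/2 Hh : 1/2 hh, so P(offspring is horned) = 1/2.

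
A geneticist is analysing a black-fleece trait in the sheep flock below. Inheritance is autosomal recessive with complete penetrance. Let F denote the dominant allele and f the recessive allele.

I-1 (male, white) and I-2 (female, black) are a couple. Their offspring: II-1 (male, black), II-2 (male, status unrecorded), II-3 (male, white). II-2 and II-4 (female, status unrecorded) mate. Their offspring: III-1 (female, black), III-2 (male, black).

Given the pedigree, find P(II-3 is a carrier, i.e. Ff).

II-3 is white so carries F and received f from I-2 (ff), so II-3 is Ff, giving P(Ff) = 1.

1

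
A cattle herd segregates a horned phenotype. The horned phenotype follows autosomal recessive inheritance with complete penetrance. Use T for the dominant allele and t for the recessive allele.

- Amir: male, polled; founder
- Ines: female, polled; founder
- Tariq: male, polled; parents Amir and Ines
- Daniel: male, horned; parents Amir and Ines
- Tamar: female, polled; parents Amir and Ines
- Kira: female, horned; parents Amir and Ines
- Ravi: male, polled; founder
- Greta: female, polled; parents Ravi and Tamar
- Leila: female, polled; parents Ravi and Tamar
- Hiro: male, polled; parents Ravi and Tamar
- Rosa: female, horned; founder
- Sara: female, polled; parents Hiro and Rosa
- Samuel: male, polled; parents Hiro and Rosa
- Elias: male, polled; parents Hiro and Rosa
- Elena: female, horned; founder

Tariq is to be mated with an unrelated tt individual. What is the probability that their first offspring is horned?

1/3

Amir is polled so carries T and passed t to Daniel (tt), so Amir is Tt.
Ines is polled so carries T and passed t to Daniel (tt), so Ines is Tt.
Tariq is a polled offspring of Amir (Tt) × Ines (Tt), whose cross gives 1/4 TT : 1/2 Tt : 1/4 tt; conditioning on being polled, Tariq is TT with probability 1/3, Tt with probability 2/3.
Summing over parental genotype combinations, P(offspring is horned) = 2/3·1/2 = 1/3.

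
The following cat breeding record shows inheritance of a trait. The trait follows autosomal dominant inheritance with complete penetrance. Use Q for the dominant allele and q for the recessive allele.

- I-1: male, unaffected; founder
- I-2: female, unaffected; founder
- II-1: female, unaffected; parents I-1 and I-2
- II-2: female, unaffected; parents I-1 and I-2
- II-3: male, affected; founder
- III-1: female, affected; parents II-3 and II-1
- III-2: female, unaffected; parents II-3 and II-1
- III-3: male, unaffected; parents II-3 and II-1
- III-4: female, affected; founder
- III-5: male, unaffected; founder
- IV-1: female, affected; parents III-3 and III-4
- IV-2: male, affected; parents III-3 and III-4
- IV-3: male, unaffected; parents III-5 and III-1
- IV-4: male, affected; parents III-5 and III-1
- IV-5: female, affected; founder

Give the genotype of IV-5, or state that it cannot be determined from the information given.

IV-5's phenotype allows QQ or Qq, and no parent or child forces a single allele at both positions; consistent genotype assignments exist with IV-5 as QQ or Qq.

cannot be determined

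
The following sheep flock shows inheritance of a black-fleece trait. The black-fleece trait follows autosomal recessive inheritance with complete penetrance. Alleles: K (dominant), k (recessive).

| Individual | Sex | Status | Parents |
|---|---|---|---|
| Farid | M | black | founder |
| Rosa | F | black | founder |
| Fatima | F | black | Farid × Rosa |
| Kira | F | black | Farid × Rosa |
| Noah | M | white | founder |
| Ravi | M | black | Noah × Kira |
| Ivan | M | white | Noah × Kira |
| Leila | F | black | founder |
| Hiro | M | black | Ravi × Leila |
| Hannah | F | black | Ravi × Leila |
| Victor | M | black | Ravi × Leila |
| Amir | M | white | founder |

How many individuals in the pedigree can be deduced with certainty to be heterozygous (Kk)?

Obligate heterozygotes: Noah is white so carries K and passed k to Ravi (kk), so Noah is Kk; Ivan is white so carries K and received k from Kira (kk), so Ivan is Kk.
Every other individual is either homozygous by phenotype or has at least one consistent homozygous assignment, so the count is 2.

2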